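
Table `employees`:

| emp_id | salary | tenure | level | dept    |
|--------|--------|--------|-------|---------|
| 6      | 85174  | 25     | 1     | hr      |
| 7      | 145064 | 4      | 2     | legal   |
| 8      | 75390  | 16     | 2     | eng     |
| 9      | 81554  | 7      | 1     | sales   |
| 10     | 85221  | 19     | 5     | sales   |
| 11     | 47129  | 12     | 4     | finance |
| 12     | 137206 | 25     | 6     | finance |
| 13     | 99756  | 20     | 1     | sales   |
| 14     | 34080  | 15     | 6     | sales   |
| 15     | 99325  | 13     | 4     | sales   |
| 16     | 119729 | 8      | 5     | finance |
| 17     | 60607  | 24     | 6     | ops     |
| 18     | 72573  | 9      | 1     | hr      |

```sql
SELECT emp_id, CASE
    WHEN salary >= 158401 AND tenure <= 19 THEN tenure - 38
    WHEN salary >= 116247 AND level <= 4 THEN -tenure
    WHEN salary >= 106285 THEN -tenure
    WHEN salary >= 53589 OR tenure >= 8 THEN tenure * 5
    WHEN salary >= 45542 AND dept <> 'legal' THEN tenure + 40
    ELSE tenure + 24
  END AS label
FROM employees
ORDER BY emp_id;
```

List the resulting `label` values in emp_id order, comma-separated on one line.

emp_id=6: salary >= 53589 OR tenure >= 8 → 125
emp_id=7: salary >= 116247 AND level <= 4 → -4
emp_id=8: salary >= 53589 OR tenure >= 8 → 80
emp_id=9: salary >= 53589 OR tenure >= 8 → 35
emp_id=10: salary >= 53589 OR tenure >= 8 → 95
emp_id=11: salary >= 53589 OR tenure >= 8 → 60
emp_id=12: salary >= 106285 → -25
emp_id=13: salary >= 53589 OR tenure >= 8 → 100
emp_id=14: salary >= 53589 OR tenure >= 8 → 75
emp_id=15: salary >= 53589 OR tenure >= 8 → 65
emp_id=16: salary >= 106285 → -8
emp_id=17: salary >= 53589 OR tenure >= 8 → 120
emp_id=18: salary >= 53589 OR tenure >= 8 → 45

125, -4, 80, 35, 95, 60, -25, 100, 75, 65, -8, 120, 45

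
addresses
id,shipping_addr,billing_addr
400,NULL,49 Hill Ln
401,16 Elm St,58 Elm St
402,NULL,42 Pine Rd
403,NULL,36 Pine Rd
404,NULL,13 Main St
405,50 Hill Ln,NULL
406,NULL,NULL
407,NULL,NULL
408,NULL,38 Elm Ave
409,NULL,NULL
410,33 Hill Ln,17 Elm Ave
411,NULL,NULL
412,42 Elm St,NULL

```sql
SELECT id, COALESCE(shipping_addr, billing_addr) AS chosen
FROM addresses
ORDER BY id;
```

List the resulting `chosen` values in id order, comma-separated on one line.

49 Hill Ln, 16 Elm St, 42 Pine Rd, 36 Pine Rd, 13 Main St, 50 Hill Ln, NULL, NULL, 38 Elm Ave, NULL, 33 Hill Ln, NULL, 42 Elm St

id=400: shipping_addr=NULL, billing_addr=49 Hill Ln → 49 Hill Ln
id=401: shipping_addr=16 Elm St → 16 Elm St
id=402: shipping_addr=NULL, billing_addr=42 Pine Rd → 42 Pine Rd
id=403: shipping_addr=NULL, billing_addr=36 Pine Rd → 36 Pine Rd
id=404: shipping_addr=NULL, billing_addr=13 Main St → 13 Main St
id=405: shipping_addr=50 Hill Ln → 50 Hill Ln
id=406: shipping_addr=NULL, billing_addr=NULL (all NULL) → NULL
id=407: shipping_addr=NULL, billing_addr=NULL (all NULL) → NULL
id=408: shipping_addr=NULL, billing_addr=38 Elm Ave → 38 Elm Ave
id=409: shipping_addr=NULL, billing_addr=NULL (all NULL) → NULL
id=410: shipping_addr=33 Hill Ln → 33 Hill Ln
id=411: shipping_addr=NULL, billing_addr=NULL (all NULL) → NULL
id=412: shipping_addr=42 Elm St → 42 Elm St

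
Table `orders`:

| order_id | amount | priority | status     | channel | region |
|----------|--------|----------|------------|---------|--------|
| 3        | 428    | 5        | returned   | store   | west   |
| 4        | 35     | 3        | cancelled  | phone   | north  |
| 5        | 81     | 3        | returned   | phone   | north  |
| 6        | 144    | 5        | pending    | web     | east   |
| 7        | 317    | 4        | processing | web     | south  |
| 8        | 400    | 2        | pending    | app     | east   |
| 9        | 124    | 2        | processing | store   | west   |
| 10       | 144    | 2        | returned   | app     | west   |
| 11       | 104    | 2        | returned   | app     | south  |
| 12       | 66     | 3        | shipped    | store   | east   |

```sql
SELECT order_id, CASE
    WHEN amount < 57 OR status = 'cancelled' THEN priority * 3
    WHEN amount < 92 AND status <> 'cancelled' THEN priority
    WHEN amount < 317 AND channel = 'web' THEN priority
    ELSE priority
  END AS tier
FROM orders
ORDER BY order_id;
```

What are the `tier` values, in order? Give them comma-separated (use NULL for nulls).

5, 9, 3, 5, 4, 2, 2, 2, 2, 3

order_id=3: ELSE → 5
order_id=4: amount < 57 OR status = 'cancelled' → 9
order_id=5: amount < 92 AND status <> 'cancelled' → 3
order_id=6: amount < 317 AND channel = 'web' → 5
order_id=7: ELSE → 4
order_id=8: ELSE → 2
order_id=9: ELSE → 2
order_id=10: ELSE → 2
order_id=11: ELSE → 2
order_id=12: amount < 92 AND status <> 'cancelled' → 3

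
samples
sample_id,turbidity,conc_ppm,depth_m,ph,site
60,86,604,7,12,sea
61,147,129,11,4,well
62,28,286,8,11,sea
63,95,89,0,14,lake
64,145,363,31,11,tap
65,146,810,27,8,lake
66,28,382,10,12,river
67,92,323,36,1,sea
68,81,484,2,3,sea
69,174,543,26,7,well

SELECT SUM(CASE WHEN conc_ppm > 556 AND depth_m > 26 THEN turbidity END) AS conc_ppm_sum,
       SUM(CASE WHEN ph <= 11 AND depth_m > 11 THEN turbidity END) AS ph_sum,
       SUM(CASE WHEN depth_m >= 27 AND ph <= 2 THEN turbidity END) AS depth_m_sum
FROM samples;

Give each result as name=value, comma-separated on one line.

[conc_ppm_sum: conc_ppm > 556 AND depth_m > 26]
sample_id=60: ✗
sample_id=61: ✗
sample_id=62: ✗
sample_id=63: ✗
sample_id=64: ✗
sample_id=65: ✓ → 146
sample_id=66: ✗
sample_id=67: ✗
sample_id=68: ✗
sample_id=69: ✗
conc_ppm_sum = 146
—
[ph_sum: ph <= 11 AND depth_m > 11]
sample_id=60: ✗
sample_id=61: ✗
sample_id=62: ✗
sample_id=63: ✗
sample_id=64: ✓ → 145
sample_id=65: ✓ → 146
sample_id=66: ✗
sample_id=67: ✓ → 92
sample_id=68: ✗
sample_id=69: ✓ → 174
ph_sum = 145 + 146 + 92 + 174 = 557
—
[depth_m_sum: depth_m >= 27 AND ph <= 2]
sample_id=60: ✗
sample_id=61: ✗
sample_id=62: ✗
sample_id=63: ✗
sample_id=64: ✗
sample_id=65: ✗
sample_id=66: ✗
sample_id=67: ✓ → 92
sample_id=68: ✗
sample_id=69: ✗
depth_m_sum = 92

conc_ppm_sum=146, ph_sum=557, depth_m_sum=92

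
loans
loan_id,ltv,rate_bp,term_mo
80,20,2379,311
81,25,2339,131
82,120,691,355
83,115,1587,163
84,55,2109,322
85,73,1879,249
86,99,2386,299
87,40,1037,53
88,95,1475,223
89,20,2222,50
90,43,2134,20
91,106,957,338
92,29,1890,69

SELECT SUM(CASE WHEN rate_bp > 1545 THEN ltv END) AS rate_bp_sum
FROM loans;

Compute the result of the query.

loan_id=80: ✓ → 20
loan_id=81: ✓ → 25
loan_id=82: ✗
loan_id=83: ✓ → 115
loan_id=84: ✓ → 55
loan_id=85: ✓ → 73
loan_id=86: ✓ → 99
loan_id=87: ✗
loan_id=88: ✗
loan_id=89: ✓ → 20
loan_id=90: ✓ → 43
loan_id=91: ✗
loan_id=92: ✓ → 29
rate_bp_sum = 20 + 25 + 115 + 55 + 73 + 99 + 20 + 43 + 29 = 479

479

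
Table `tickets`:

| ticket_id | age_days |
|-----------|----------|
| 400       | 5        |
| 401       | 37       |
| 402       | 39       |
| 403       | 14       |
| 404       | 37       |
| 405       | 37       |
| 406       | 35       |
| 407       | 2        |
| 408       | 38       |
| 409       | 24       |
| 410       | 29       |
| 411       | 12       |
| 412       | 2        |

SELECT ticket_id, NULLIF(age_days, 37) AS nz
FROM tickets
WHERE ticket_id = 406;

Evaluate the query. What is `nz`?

35

ticket_id = 406: age_days=35.
age_days=35 vs 37: differ → 35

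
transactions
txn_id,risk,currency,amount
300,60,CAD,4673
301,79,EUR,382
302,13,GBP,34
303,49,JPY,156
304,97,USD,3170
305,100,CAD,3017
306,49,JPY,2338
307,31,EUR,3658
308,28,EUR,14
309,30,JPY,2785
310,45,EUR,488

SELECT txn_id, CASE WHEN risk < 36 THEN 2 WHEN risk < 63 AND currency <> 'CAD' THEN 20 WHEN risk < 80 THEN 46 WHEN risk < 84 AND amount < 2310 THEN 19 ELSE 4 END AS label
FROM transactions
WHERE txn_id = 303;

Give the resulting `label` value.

20

txn_id = 303: risk=49, currency=JPY, amount=156.
risk < 36 → false
risk < 63 AND currency <> 'CAD' → true → 20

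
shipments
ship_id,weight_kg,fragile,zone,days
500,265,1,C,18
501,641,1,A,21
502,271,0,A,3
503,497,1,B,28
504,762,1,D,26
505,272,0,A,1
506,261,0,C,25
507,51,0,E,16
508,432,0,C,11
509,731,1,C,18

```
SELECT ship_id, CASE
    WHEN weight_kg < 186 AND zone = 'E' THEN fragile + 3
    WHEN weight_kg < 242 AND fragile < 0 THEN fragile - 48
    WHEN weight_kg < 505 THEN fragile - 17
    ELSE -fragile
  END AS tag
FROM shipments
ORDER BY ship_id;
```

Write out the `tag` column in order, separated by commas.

-16, -1, -17, -16, -1, -17, -17, 3, -17, -1

ship_id=500: weight_kg < 505 → -16
ship_id=501: ELSE → -1
ship_id=502: weight_kg < 505 → -17
ship_id=503: weight_kg < 505 → -16
ship_id=504: ELSE → -1
ship_id=505: weight_kg < 505 → -17
ship_id=506: weight_kg < 505 → -17
ship_id=507: weight_kg < 186 AND zone = 'E' → 3
ship_id=508: weight_kg < 505 → -17
ship_id=509: ELSE → -1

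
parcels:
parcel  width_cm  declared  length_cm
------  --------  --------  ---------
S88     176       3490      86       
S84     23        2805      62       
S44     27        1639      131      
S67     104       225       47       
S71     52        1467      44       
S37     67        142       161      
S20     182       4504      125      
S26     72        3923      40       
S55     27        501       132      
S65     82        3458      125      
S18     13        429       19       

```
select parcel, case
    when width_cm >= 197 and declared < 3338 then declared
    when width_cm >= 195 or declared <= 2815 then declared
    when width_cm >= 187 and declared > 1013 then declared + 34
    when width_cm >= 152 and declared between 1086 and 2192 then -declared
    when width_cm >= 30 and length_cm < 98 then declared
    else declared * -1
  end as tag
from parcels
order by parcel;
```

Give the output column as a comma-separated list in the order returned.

429, -4504, 3923, 142, 1639, 501, -3458, 225, 1467, 2805, 3490

parcel=S18: width_cm >= 195 or declared <= 2815 → 429
parcel=S20: ELSE → -4504
parcel=S26: width_cm >= 30 and length_cm < 98 → 3923
parcel=S37: width_cm >= 195 or declared <= 2815 → 142
parcel=S44: width_cm >= 195 or declared <= 2815 → 1639
parcel=S55: width_cm >= 195 or declared <= 2815 → 501
parcel=S65: ELSE → -3458
parcel=S67: width_cm >= 195 or declared <= 2815 → 225
parcel=S71: width_cm >= 195 or declared <= 2815 → 1467
parcel=S84: width_cm >= 195 or declared <= 2815 → 2805
parcel=S88: width_cm >= 30 and length_cm < 98 → 3490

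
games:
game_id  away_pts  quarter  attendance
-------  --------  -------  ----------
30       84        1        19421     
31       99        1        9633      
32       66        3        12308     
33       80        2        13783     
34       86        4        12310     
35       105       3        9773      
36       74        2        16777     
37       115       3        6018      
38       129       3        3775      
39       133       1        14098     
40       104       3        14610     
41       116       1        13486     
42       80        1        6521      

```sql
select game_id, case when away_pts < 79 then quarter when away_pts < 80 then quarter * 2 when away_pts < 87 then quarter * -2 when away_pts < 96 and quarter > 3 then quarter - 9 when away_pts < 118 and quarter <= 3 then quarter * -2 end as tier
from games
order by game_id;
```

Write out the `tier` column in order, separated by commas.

-2, -2, 3, -4, -8, -6, 2, -6, NULL, NULL, -6, -2, -2

game_id=30: away_pts < 87 → -2
game_id=31: away_pts < 118 and quarter <= 3 → -2
game_id=32: away_pts < 79 → 3
game_id=33: away_pts < 87 → -4
game_id=34: away_pts < 87 → -8
game_id=35: away_pts < 118 and quarter <= 3 → -6
game_id=36: away_pts < 79 → 2
game_id=37: away_pts < 118 and quarter <= 3 → -6
game_id=38: (no match → NULL) → NULL
game_id=39: (no match → NULL) → NULL
game_id=40: away_pts < 118 and quarter <= 3 → -6
game_id=41: away_pts < 118 and quarter <= 3 → -2
game_id=42: away_pts < 87 → -2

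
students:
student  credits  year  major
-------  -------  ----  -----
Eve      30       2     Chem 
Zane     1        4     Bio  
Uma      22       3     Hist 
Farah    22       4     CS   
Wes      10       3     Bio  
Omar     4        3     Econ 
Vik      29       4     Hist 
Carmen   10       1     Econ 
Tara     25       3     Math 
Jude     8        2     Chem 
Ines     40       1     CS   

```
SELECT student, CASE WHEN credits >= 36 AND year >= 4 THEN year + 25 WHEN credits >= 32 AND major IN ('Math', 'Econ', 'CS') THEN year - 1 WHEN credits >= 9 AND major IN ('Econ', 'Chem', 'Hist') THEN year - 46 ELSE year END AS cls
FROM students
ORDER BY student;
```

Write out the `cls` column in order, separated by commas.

student=Carmen: credits >= 9 AND major IN ('Econ', 'Chem', 'Hist') → -45
student=Eve: credits >= 9 AND major IN ('Econ', 'Chem', 'Hist') → -44
student=Farah: ELSE → 4
student=Ines: credits >= 32 AND major IN ('Math', 'Econ', 'CS') → 0
student=Jude: ELSE → 2
student=Omar: ELSE → 3
student=Tara: ELSE → 3
student=Uma: credits >= 9 AND major IN ('Econ', 'Chem', 'Hist') → -43
student=Vik: credits >= 9 AND major IN ('Econ', 'Chem', 'Hist') → -42
student=Wes: ELSE → 3
student=Zane: ELSE → 4

-45, -44, 4, 0, 2, 3, 3, -43, -42, 3, 4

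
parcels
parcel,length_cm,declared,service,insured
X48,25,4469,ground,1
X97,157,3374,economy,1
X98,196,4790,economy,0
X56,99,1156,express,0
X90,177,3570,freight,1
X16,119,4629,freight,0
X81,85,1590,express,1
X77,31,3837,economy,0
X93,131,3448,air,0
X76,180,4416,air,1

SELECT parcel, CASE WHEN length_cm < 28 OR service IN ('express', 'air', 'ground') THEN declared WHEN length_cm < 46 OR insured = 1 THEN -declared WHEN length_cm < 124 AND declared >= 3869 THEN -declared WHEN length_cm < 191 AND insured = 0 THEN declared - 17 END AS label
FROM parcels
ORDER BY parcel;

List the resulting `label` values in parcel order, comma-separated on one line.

-4629, 4469, 1156, 4416, -3837, 1590, -3570, 3448, -3374, NULL

parcel=X16: length_cm < 124 AND declared >= 3869 → -4629
parcel=X48: length_cm < 28 OR service IN ('express', 'air', 'ground') → 4469
parcel=X56: length_cm < 28 OR service IN ('express', 'air', 'ground') → 1156
parcel=X76: length_cm < 28 OR service IN ('express', 'air', 'ground') → 4416
parcel=X77: length_cm < 46 OR insured = 1 → -3837
parcel=X81: length_cm < 28 OR service IN ('express', 'air', 'ground') → 1590
parcel=X90: length_cm < 46 OR insured = 1 → -3570
parcel=X93: length_cm < 28 OR service IN ('express', 'air', 'ground') → 3448
parcel=X97: length_cm < 46 OR insured = 1 → -3374
parcel=X98: (no match → NULL) → NULL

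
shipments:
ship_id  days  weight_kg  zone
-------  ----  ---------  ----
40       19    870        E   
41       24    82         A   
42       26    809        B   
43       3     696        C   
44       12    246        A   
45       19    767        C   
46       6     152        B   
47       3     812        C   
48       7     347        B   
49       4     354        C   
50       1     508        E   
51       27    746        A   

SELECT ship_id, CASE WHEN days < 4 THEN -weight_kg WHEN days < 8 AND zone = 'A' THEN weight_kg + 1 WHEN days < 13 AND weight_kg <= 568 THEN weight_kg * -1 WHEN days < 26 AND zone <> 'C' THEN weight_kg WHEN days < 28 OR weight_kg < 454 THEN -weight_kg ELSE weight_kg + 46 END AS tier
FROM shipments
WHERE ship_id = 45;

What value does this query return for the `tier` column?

ship_id = 45: days=19, weight_kg=767, zone=C.
days < 4 → false
days < 8 AND zone = 'A' → false
days < 13 AND weight_kg <= 568 → false
days < 26 AND zone <> 'C' → false
days < 28 OR weight_kg < 454 → true → -767

-767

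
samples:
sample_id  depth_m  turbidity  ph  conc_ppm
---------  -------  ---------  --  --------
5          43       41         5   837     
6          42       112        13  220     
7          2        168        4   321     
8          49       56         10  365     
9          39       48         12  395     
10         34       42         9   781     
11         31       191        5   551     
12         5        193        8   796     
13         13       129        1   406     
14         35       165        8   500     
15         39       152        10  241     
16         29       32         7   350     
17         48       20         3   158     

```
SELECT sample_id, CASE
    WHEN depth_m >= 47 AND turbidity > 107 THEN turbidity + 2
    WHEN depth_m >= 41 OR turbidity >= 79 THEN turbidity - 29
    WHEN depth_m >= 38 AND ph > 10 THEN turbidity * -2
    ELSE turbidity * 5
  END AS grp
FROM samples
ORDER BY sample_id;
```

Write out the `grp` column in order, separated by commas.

12, 83, 139, 27, -96, 210, 162, 164, 100, 136, 123, 160, -9

sample_id=5: depth_m >= 41 OR turbidity >= 79 → 12
sample_id=6: depth_m >= 41 OR turbidity >= 79 → 83
sample_id=7: depth_m >= 41 OR turbidity >= 79 → 139
sample_id=8: depth_m >= 41 OR turbidity >= 79 → 27
sample_id=9: depth_m >= 38 AND ph > 10 → -96
sample_id=10: ELSE → 210
sample_id=11: depth_m >= 41 OR turbidity >= 79 → 162
sample_id=12: depth_m >= 41 OR turbidity >= 79 → 164
sample_id=13: depth_m >= 41 OR turbidity >= 79 → 100
sample_id=14: depth_m >= 41 OR turbidity >= 79 → 136
sample_id=15: depth_m >= 41 OR turbidity >= 79 → 123
sample_id=16: ELSE → 160
sample_id=17: depth_m >= 41 OR turbidity >= 79 → -9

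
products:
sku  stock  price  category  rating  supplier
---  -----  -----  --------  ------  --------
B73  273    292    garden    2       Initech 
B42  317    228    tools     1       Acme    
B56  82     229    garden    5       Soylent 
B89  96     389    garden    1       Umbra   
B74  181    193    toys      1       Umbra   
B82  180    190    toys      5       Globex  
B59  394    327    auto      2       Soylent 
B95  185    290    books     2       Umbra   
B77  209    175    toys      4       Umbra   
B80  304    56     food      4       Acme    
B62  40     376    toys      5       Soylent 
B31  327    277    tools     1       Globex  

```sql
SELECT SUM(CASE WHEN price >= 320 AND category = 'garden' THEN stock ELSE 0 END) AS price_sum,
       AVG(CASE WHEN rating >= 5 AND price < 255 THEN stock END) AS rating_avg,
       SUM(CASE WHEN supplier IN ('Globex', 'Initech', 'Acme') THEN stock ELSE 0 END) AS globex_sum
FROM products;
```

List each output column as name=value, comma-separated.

price_sum=96, rating_avg=131, globex_sum=1401

[price_sum: price >= 320 AND category = 'garden']
sku=B73: ✗
sku=B42: ✗
sku=B56: ✗
sku=B89: ✓ → 96
sku=B74: ✗
sku=B82: ✗
sku=B59: ✗
sku=B95: ✗
sku=B77: ✗
sku=B80: ✗
sku=B62: ✗
sku=B31: ✗
price_sum = 96
—
[rating_avg: rating >= 5 AND price < 255]
sku=B73: ✗
sku=B42: ✗
sku=B56: ✓ → 82
sku=B89: ✗
sku=B74: ✗
sku=B82: ✓ → 180
sku=B59: ✗
sku=B95: ✗
sku=B77: ✗
sku=B80: ✗
sku=B62: ✗
sku=B31: ✗
rating_avg = (82 + 180) / 2 = 131
—
[globex_sum: supplier IN ('Globex', 'Initech', 'Acme')]
sku=B73: ✓ → 273
sku=B42: ✓ → 317
sku=B56: ✗
sku=B89: ✗
sku=B74: ✗
sku=B82: ✓ → 180
sku=B59: ✗
sku=B95: ✗
sku=B77: ✗
sku=B80: ✓ → 304
sku=B62: ✗
sku=B31: ✓ → 327
globex_sum = 273 + 317 + 180 + 304 + 327 = 1401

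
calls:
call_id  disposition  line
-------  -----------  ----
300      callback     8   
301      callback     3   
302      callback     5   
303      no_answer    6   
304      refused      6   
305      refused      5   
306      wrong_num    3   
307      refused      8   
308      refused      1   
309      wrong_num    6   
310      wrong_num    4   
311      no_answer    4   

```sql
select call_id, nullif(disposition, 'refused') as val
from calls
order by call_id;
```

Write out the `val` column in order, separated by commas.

callback, callback, callback, no_answer, NULL, NULL, wrong_num, NULL, NULL, wrong_num, wrong_num, no_answer

call_id=300: disposition=callback vs refused: differ → callback
call_id=301: disposition=callback vs refused: differ → callback
call_id=302: disposition=callback vs refused: differ → callback
call_id=303: disposition=no_answer vs refused: differ → no_answer
call_id=304: disposition=refused vs refused: equal → NULL
call_id=305: disposition=refused vs refused: equal → NULL
call_id=306: disposition=wrong_num vs refused: differ → wrong_num
call_id=307: disposition=refused vs refused: equal → NULL
call_id=308: disposition=refused vs refused: equal → NULL
call_id=309: disposition=wrong_num vs refused: differ → wrong_num
call_id=310: disposition=wrong_num vs refused: differ → wrong_num
call_id=311: disposition=no_answer vs refused: differ → no_answer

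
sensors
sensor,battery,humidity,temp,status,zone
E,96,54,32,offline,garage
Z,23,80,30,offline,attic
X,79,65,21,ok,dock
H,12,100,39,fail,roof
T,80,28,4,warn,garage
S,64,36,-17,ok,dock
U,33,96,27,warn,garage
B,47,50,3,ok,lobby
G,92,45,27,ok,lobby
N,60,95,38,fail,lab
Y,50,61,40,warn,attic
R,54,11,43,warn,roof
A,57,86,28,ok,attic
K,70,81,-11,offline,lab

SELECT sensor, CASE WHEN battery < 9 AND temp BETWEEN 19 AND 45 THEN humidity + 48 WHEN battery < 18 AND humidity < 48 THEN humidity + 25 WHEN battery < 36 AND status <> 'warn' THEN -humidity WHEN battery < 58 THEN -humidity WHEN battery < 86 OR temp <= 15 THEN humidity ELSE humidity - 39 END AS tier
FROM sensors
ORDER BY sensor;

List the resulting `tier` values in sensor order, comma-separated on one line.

sensor=A: battery < 58 → -86
sensor=B: battery < 58 → -50
sensor=E: ELSE → 15
sensor=G: ELSE → 6
sensor=H: battery < 36 AND status <> 'warn' → -100
sensor=K: battery < 86 OR temp <= 15 → 81
sensor=N: battery < 86 OR temp <= 15 → 95
sensor=R: battery < 58 → -11
sensor=S: battery < 86 OR temp <= 15 → 36
sensor=T: battery < 86 OR temp <= 15 → 28
sensor=U: battery < 58 → -96
sensor=X: battery < 86 OR temp <= 15 → 65
sensor=Y: battery < 58 → -61
sensor=Z: battery < 36 AND status <> 'warn' → -80

-86, -50, 15, 6, -100, 81, 95, -11, 36, 28, -96, 65, -61, -80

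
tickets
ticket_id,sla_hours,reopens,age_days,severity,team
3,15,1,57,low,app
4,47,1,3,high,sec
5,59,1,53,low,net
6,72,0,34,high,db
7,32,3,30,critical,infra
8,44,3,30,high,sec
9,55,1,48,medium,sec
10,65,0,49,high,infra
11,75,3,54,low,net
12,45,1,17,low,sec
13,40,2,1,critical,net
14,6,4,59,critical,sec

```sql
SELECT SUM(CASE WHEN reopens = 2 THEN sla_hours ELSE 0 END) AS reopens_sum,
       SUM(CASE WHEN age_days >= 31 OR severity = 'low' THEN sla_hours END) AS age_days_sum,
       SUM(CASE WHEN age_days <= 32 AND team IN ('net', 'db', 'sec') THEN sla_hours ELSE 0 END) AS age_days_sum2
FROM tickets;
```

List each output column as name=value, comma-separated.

reopens_sum=40, age_days_sum=392, age_days_sum2=176

[reopens_sum: reopens = 2]
ticket_id=3: ✗
ticket_id=4: ✗
ticket_id=5: ✗
ticket_id=6: ✗
ticket_id=7: ✗
ticket_id=8: ✗
ticket_id=9: ✗
ticket_id=10: ✗
ticket_id=11: ✗
ticket_id=12: ✗
ticket_id=13: ✓ → 40
ticket_id=14: ✗
reopens_sum = 40
—
[age_days_sum: age_days >= 31 OR severity = 'low']
ticket_id=3: ✓ → 15
ticket_id=4: ✗
ticket_id=5: ✓ → 59
ticket_id=6: ✓ → 72
ticket_id=7: ✗
ticket_id=8: ✗
ticket_id=9: ✓ → 55
ticket_id=10: ✓ → 65
ticket_id=11: ✓ → 75
ticket_id=12: ✓ → 45
ticket_id=13: ✗
ticket_id=14: ✓ → 6
age_days_sum = 15 + 59 + 72 + 55 + 65 + 75 + 45 + 6 = 392
—
[age_days_sum2: age_days <= 32 AND team IN ('net', 'db', 'sec')]
ticket_id=3: ✗
ticket_id=4: ✓ → 47
ticket_id=5: ✗
ticket_id=6: ✗
ticket_id=7: ✗
ticket_id=8: ✓ → 44
ticket_id=9: ✗
ticket_id=10: ✗
ticket_id=11: ✗
ticket_id=12: ✓ → 45
ticket_id=13: ✓ → 40
ticket_id=14: ✗
age_days_sum2 = 47 + 44 + 45 + 40 = 176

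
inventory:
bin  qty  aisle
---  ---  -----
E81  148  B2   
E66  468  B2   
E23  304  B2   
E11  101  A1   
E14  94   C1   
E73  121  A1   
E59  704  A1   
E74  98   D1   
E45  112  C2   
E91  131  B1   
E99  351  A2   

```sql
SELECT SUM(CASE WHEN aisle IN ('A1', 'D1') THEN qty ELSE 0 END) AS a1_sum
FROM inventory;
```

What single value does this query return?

1024

bin=E81: ✗
bin=E66: ✗
bin=E23: ✗
bin=E11: ✓ → 101
bin=E14: ✗
bin=E73: ✓ → 121
bin=E59: ✓ → 704
bin=E74: ✓ → 98
bin=E45: ✗
bin=E91: ✗
bin=E99: ✗
a1_sum = 101 + 121 + 704 + 98 = 1024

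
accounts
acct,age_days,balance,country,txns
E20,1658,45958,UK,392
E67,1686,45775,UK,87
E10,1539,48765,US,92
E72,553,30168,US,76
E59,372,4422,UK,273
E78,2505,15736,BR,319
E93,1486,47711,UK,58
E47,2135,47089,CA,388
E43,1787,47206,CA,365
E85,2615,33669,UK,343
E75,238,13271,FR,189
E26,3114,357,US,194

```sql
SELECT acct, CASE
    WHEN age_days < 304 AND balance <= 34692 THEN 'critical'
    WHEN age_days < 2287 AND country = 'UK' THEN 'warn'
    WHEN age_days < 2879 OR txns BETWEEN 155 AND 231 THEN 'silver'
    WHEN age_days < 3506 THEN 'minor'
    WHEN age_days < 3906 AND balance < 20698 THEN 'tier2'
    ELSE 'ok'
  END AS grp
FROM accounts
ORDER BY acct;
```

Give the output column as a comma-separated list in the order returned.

acct=E10: age_days < 2879 OR txns BETWEEN 155 AND 231 → silver
acct=E20: age_days < 2287 AND country = 'UK' → warn
acct=E26: age_days < 2879 OR txns BETWEEN 155 AND 231 → silver
acct=E43: age_days < 2879 OR txns BETWEEN 155 AND 231 → silver
acct=E47: age_days < 2879 OR txns BETWEEN 155 AND 231 → silver
acct=E59: age_days < 2287 AND country = 'UK' → warn
acct=E67: age_days < 2287 AND country = 'UK' → warn
acct=E72: age_days < 2879 OR txns BETWEEN 155 AND 231 → silver
acct=E75: age_days < 304 AND balance <= 34692 → critical
acct=E78: age_days < 2879 OR txns BETWEEN 155 AND 231 → silver
acct=E85: age_days < 2879 OR txns BETWEEN 155 AND 231 → silver
acct=E93: age_days < 2287 AND country = 'UK' → warn

silver, warn, silver, silver, silver, warn, warn, silver, critical, silver, silver, warn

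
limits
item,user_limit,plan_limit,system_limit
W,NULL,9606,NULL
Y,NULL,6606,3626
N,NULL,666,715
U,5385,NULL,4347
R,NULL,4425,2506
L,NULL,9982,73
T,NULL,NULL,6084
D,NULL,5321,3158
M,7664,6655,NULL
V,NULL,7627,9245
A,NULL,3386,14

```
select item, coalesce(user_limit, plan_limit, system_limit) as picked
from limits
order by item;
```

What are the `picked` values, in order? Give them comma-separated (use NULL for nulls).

3386, 5321, 9982, 7664, 666, 4425, 6084, 5385, 7627, 9606, 6606

item=A: user_limit=NULL, plan_limit=3386 → 3386
item=D: user_limit=NULL, plan_limit=5321 → 5321
item=L: user_limit=NULL, plan_limit=9982 → 9982
item=M: user_limit=7664 → 7664
item=N: user_limit=NULL, plan_limit=666 → 666
item=R: user_limit=NULL, plan_limit=4425 → 4425
item=T: user_limit=NULL, plan_limit=NULL, system_limit=6084 → 6084
item=U: user_limit=5385 → 5385
item=V: user_limit=NULL, plan_limit=7627 → 7627
item=W: user_limit=NULL, plan_limit=9606 → 9606
item=Y: user_limit=NULL, plan_limit=6606 → 6606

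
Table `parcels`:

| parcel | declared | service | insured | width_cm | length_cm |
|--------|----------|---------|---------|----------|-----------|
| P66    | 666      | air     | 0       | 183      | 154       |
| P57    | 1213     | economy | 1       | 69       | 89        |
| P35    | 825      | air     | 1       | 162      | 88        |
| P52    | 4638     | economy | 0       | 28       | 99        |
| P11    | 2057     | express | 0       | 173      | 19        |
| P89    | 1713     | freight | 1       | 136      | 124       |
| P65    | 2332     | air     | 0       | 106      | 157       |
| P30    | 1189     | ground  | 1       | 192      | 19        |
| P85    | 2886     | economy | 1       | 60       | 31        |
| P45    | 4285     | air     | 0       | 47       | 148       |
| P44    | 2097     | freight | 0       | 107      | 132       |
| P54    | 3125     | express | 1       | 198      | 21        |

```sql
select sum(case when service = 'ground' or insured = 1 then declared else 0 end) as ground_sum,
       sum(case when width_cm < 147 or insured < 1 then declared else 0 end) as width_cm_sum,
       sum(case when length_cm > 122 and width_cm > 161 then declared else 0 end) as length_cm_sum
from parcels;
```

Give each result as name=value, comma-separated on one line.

[ground_sum: service = 'ground' or insured = 1]
parcel=P66: ✗
parcel=P57: ✓ → 1213
parcel=P35: ✓ → 825
parcel=P52: ✗
parcel=P11: ✗
parcel=P89: ✓ → 1713
parcel=P65: ✗
parcel=P30: ✓ → 1189
parcel=P85: ✓ → 2886
parcel=P45: ✗
parcel=P44: ✗
parcel=P54: ✓ → 3125
ground_sum = 1213 + 825 + 1713 + 1189 + 2886 + 3125 = 10951
—
[width_cm_sum: width_cm < 147 or insured < 1]
parcel=P66: ✓ → 666
parcel=P57: ✓ → 1213
parcel=P35: ✗
parcel=P52: ✓ → 4638
parcel=P11: ✓ → 2057
parcel=P89: ✓ → 1713
parcel=P65: ✓ → 2332
parcel=P30: ✗
parcel=P85: ✓ → 2886
parcel=P45: ✓ → 4285
parcel=P44: ✓ → 2097
parcel=P54: ✗
width_cm_sum = 666 + 1213 + 4638 + 2057 + 1713 + 2332 + 2886 + 4285 + 2097 = 21887
—
[length_cm_sum: length_cm > 122 and width_cm > 161]
parcel=P66: ✓ → 666
parcel=P57: ✗
parcel=P35: ✗
parcel=P52: ✗
parcel=P11: ✗
parcel=P89: ✗
parcel=P65: ✗
parcel=P30: ✗
parcel=P85: ✗
parcel=P45: ✗
parcel=P44: ✗
parcel=P54: ✗
length_cm_sum = 666

ground_sum=10951, width_cm_sum=21887, length_cm_sum=666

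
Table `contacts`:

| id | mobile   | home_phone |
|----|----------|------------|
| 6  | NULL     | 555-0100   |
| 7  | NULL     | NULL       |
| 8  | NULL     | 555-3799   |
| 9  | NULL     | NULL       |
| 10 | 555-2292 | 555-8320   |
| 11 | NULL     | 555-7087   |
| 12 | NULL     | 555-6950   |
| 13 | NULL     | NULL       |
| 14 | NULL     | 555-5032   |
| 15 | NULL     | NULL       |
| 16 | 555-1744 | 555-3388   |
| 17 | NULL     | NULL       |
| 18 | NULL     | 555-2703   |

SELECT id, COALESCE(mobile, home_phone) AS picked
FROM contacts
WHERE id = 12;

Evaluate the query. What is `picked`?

555-6950

id = 12: mobile=NULL, home_phone=555-6950.
mobile=NULL, home_phone=555-6950 → 555-6950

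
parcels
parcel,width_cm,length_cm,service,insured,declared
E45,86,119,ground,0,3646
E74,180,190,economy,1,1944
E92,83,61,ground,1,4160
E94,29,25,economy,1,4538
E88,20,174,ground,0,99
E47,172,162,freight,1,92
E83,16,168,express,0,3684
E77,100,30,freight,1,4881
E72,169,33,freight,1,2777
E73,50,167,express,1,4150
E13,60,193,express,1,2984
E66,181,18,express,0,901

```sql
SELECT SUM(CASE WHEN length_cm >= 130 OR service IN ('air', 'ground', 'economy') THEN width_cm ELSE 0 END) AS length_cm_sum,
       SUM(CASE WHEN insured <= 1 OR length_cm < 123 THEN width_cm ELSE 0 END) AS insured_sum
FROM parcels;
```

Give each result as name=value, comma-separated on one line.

[length_cm_sum: length_cm >= 130 OR service IN ('air', 'ground', 'economy')]
parcel=E45: ✓ → 86
parcel=E74: ✓ → 180
parcel=E92: ✓ → 83
parcel=E94: ✓ → 29
parcel=E88: ✓ → 20
parcel=E47: ✓ → 172
parcel=E83: ✓ → 16
parcel=E77: ✗
parcel=E72: ✗
parcel=E73: ✓ → 50
parcel=E13: ✓ → 60
parcel=E66: ✗
length_cm_sum = 86 + 180 + 83 + 29 + 20 + 172 + 16 + 50 + 60 = 696
—
[insured_sum: insured <= 1 OR length_cm < 123]
parcel=E45: ✓ → 86
parcel=E74: ✓ → 180
parcel=E92: ✓ → 83
parcel=E94: ✓ → 29
parcel=E88: ✓ → 20
parcel=E47: ✓ → 172
parcel=E83: ✓ → 16
parcel=E77: ✓ → 100
parcel=E72: ✓ → 169
parcel=E73: ✓ → 50
parcel=E13: ✓ → 60
parcel=E66: ✓ → 181
insured_sum = 86 + 180 + 83 + 29 + 20 + 172 + 16 + 100 + 169 + 50 + 60 + 181 = 1146

length_cm_sum=696, insured_sum=1146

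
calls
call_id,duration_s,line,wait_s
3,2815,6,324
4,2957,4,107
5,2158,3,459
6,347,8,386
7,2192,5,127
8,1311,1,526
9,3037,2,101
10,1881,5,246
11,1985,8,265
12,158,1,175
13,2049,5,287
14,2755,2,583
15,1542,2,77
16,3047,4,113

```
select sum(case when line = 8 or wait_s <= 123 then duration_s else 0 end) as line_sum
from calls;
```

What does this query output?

call_id=3: ✗
call_id=4: ✓ → 2957
call_id=5: ✗
call_id=6: ✓ → 347
call_id=7: ✗
call_id=8: ✗
call_id=9: ✓ → 3037
call_id=10: ✗
call_id=11: ✓ → 1985
call_id=12: ✗
call_id=13: ✗
call_id=14: ✗
call_id=15: ✓ → 1542
call_id=16: ✓ → 3047
line_sum = 2957 + 347 + 3037 + 1985 + 1542 + 3047 = 12915

12915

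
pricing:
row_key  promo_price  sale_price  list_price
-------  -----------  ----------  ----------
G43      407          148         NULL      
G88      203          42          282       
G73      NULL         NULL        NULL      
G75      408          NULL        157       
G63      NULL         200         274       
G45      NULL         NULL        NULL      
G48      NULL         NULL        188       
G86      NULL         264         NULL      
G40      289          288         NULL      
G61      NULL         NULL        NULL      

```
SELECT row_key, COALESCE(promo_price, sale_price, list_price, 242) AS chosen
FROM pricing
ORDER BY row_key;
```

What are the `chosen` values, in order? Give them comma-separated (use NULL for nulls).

row_key=G40: promo_price=289 → 289
row_key=G43: promo_price=407 → 407
row_key=G45: promo_price=NULL, sale_price=NULL, list_price=NULL, → literal 242 → 242
row_key=G48: promo_price=NULL, sale_price=NULL, list_price=188 → 188
row_key=G61: promo_price=NULL, sale_price=NULL, list_price=NULL, → literal 242 → 242
row_key=G63: promo_price=NULL, sale_price=200 → 200
row_key=G73: promo_price=NULL, sale_price=NULL, list_price=NULL, → literal 242 → 242
row_key=G75: promo_price=408 → 408
row_key=G86: promo_price=NULL, sale_price=264 → 264
row_key=G88: promo_price=203 → 203

289, 407, 242, 188, 242, 200, 242, 408, 264, 203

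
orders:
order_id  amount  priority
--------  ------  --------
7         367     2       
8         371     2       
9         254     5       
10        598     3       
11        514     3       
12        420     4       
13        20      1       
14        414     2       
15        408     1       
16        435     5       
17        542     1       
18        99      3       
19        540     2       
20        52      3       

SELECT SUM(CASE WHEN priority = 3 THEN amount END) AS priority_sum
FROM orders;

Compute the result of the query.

1263

order_id=7: ✗
order_id=8: ✗
order_id=9: ✗
order_id=10: ✓ → 598
order_id=11: ✓ → 514
order_id=12: ✗
order_id=13: ✗
order_id=14: ✗
order_id=15: ✗
order_id=16: ✗
order_id=17: ✗
order_id=18: ✓ → 99
order_id=19: ✗
order_id=20: ✓ → 52
priority_sum = 598 + 514 + 99 + 52 = 1263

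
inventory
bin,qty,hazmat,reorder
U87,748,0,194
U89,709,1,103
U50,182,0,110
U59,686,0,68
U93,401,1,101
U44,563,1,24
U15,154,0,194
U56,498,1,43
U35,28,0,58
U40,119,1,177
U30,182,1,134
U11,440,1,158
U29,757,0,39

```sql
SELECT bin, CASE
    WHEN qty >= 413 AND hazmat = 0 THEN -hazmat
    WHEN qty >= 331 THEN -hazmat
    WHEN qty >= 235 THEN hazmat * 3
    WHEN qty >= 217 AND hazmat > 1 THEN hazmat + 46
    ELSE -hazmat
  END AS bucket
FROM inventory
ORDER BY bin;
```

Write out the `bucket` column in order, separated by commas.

-1, 0, 0, -1, 0, -1, -1, 0, -1, 0, 0, -1, -1

bin=U11: qty >= 331 → -1
bin=U15: ELSE → 0
bin=U29: qty >= 413 AND hazmat = 0 → 0
bin=U30: ELSE → -1
bin=U35: ELSE → 0
bin=U40: ELSE → -1
bin=U44: qty >= 331 → -1
bin=U50: ELSE → 0
bin=U56: qty >= 331 → -1
bin=U59: qty >= 413 AND hazmat = 0 → 0
bin=U87: qty >= 413 AND hazmat = 0 → 0
bin=U89: qty >= 331 → -1
bin=U93: qty >= 331 → -1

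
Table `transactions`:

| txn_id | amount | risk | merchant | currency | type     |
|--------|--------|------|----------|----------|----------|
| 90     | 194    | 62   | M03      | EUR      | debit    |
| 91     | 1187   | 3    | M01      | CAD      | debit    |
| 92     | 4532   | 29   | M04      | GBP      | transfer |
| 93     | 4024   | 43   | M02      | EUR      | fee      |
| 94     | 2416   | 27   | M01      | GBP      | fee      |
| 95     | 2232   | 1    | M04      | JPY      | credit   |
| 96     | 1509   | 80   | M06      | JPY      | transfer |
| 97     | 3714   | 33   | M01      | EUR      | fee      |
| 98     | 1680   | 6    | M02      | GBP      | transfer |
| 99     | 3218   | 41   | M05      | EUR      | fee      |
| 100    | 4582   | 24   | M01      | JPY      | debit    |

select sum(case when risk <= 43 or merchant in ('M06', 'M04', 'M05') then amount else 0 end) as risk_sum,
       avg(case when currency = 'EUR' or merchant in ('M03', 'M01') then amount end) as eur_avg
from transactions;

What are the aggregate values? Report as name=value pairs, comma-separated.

risk_sum=29094, eur_avg=2762.1428571429

[risk_sum: risk <= 43 or merchant in ('M06', 'M04', 'M05')]
txn_id=90: ✗
txn_id=91: ✓ → 1187
txn_id=92: ✓ → 4532
txn_id=93: ✓ → 4024
txn_id=94: ✓ → 2416
txn_id=95: ✓ → 2232
txn_id=96: ✓ → 1509
txn_id=97: ✓ → 3714
txn_id=98: ✓ → 1680
txn_id=99: ✓ → 3218
txn_id=100: ✓ → 4582
risk_sum = 1187 + 4532 + 4024 + 2416 + 2232 + 1509 + 3714 + 1680 + 3218 + 4582 = 29094
—
[eur_avg: currency = 'EUR' or merchant in ('M03', 'M01')]
txn_id=90: ✓ → 194
txn_id=91: ✓ → 1187
txn_id=92: ✗
txn_id=93: ✓ → 4024
txn_id=94: ✓ → 2416
txn_id=95: ✗
txn_id=96: ✗
txn_id=97: ✓ → 3714
txn_id=98: ✗
txn_id=99: ✓ → 3218
txn_id=100: ✓ → 4582
eur_avg = (194 + 1187 + 4024 + 2416 + 3714 + 3218 + 4582) / 7 = 2762.1428571429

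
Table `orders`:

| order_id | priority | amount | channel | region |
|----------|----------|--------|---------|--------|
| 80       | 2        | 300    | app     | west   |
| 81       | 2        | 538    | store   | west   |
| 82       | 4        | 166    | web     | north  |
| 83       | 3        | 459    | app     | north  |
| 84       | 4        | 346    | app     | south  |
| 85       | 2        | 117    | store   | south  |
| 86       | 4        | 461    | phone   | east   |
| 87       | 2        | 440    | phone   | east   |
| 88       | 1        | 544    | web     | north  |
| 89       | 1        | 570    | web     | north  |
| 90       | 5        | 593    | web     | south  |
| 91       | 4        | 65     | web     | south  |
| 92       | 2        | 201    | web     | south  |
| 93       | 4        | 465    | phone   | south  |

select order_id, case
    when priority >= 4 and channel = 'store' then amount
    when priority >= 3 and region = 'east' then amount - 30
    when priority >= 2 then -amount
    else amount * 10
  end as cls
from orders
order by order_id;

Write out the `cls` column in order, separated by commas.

-300, -538, -166, -459, -346, -117, 431, -440, 5440, 5700, -593, -65, -201, -465

order_id=80: priority >= 2 → -300
order_id=81: priority >= 2 → -538
order_id=82: priority >= 2 → -166
order_id=83: priority >= 2 → -459
order_id=84: priority >= 2 → -346
order_id=85: priority >= 2 → -117
order_id=86: priority >= 3 and region = 'east' → 431
order_id=87: priority >= 2 → -440
order_id=88: ELSE → 5440
order_id=89: ELSE → 5700
order_id=90: priority >= 2 → -593
order_id=91: priority >= 2 → -65
order_id=92: priority >= 2 → -201
order_id=93: priority >= 2 → -465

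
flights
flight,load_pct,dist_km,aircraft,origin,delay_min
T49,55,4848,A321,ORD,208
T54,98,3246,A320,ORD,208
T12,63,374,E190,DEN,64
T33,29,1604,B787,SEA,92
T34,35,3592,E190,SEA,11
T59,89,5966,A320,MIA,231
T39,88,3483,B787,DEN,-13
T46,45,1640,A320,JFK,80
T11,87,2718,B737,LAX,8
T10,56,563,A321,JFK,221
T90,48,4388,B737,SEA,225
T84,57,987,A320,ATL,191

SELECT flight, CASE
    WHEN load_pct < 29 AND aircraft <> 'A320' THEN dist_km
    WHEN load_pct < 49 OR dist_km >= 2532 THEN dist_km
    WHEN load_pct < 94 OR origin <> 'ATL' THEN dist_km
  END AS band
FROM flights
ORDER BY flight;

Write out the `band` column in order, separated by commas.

563, 2718, 374, 1604, 3592, 3483, 1640, 4848, 3246, 5966, 987, 4388

flight=T10: load_pct < 94 OR origin <> 'ATL' → 563
flight=T11: load_pct < 49 OR dist_km >= 2532 → 2718
flight=T12: load_pct < 94 OR origin <> 'ATL' → 374
flight=T33: load_pct < 49 OR dist_km >= 2532 → 1604
flight=T34: load_pct < 49 OR dist_km >= 2532 → 3592
flight=T39: load_pct < 49 OR dist_km >= 2532 → 3483
flight=T46: load_pct < 49 OR dist_km >= 2532 → 1640
flight=T49: load_pct < 49 OR dist_km >= 2532 → 4848
flight=T54: load_pct < 49 OR dist_km >= 2532 → 3246
flight=T59: load_pct < 49 OR dist_km >= 2532 → 5966
flight=T84: load_pct < 94 OR origin <> 'ATL' → 987
flight=T90: load_pct < 49 OR dist_km >= 2532 → 4388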